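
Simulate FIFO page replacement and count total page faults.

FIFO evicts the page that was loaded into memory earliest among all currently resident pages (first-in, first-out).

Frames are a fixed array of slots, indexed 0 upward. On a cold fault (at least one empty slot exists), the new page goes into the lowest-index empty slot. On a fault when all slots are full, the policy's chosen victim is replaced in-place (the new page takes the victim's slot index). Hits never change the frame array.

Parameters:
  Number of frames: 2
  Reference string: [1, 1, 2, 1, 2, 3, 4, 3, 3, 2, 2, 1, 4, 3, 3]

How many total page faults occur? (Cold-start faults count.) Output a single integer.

Step 0: ref 1 → FAULT, frames=[1,-]
Step 1: ref 1 → HIT, frames=[1,-]
Step 2: ref 2 → FAULT, frames=[1,2]
Step 3: ref 1 → HIT, frames=[1,2]
Step 4: ref 2 → HIT, frames=[1,2]
Step 5: ref 3 → FAULT (evict 1), frames=[3,2]
Step 6: ref 4 → FAULT (evict 2), frames=[3,4]
Step 7: ref 3 → HIT, frames=[3,4]
Step 8: ref 3 → HIT, frames=[3,4]
Step 9: ref 2 → FAULT (evict 3), frames=[2,4]
Step 10: ref 2 → HIT, frames=[2,4]
Step 11: ref 1 → FAULT (evict 4), frames=[2,1]
Step 12: ref 4 → FAULT (evict 2), frames=[4,1]
Step 13: ref 3 → FAULT (evict 1), frames=[4,3]
Step 14: ref 3 → HIT, frames=[4,3]
Total faults: 8

Answer: 8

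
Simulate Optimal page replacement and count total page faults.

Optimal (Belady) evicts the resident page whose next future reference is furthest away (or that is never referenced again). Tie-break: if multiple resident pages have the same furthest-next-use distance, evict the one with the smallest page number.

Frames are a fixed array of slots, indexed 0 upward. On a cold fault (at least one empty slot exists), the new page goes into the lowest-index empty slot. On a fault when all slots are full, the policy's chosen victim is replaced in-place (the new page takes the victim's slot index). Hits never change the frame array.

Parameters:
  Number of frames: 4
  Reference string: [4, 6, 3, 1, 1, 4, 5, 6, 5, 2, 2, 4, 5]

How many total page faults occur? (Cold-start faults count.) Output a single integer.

Answer: 6

Derivation:
Step 0: ref 4 → FAULT, frames=[4,-,-,-]
Step 1: ref 6 → FAULT, frames=[4,6,-,-]
Step 2: ref 3 → FAULT, frames=[4,6,3,-]
Step 3: ref 1 → FAULT, frames=[4,6,3,1]
Step 4: ref 1 → HIT, frames=[4,6,3,1]
Step 5: ref 4 → HIT, frames=[4,6,3,1]
Step 6: ref 5 → FAULT (evict 1), frames=[4,6,3,5]
Step 7: ref 6 → HIT, frames=[4,6,3,5]
Step 8: ref 5 → HIT, frames=[4,6,3,5]
Step 9: ref 2 → FAULT (evict 3), frames=[4,6,2,5]
Step 10: ref 2 → HIT, frames=[4,6,2,5]
Step 11: ref 4 → HIT, frames=[4,6,2,5]
Step 12: ref 5 → HIT, frames=[4,6,2,5]
Total faults: 6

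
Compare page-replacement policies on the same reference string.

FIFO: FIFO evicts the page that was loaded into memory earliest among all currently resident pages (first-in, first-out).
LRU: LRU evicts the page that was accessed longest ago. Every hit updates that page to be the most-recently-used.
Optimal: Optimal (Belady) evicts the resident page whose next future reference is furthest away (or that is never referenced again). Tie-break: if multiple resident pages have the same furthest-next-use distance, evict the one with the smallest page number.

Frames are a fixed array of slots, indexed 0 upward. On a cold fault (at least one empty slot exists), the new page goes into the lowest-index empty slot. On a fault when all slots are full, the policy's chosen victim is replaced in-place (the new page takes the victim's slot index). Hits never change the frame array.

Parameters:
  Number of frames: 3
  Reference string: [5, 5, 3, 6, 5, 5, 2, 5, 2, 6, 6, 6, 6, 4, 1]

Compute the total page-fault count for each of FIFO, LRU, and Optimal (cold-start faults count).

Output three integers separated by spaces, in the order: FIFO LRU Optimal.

Answer: 7 6 6

Derivation:
--- FIFO ---
  step 0: ref 5 -> FAULT, frames=[5,-,-] (faults so far: 1)
  step 1: ref 5 -> HIT, frames=[5,-,-] (faults so far: 1)
  step 2: ref 3 -> FAULT, frames=[5,3,-] (faults so far: 2)
  step 3: ref 6 -> FAULT, frames=[5,3,6] (faults so far: 3)
  step 4: ref 5 -> HIT, frames=[5,3,6] (faults so far: 3)
  step 5: ref 5 -> HIT, frames=[5,3,6] (faults so far: 3)
  step 6: ref 2 -> FAULT, evict 5, frames=[2,3,6] (faults so far: 4)
  step 7: ref 5 -> FAULT, evict 3, frames=[2,5,6] (faults so far: 5)
  step 8: ref 2 -> HIT, frames=[2,5,6] (faults so far: 5)
  step 9: ref 6 -> HIT, frames=[2,5,6] (faults so far: 5)
  step 10: ref 6 -> HIT, frames=[2,5,6] (faults so far: 5)
  step 11: ref 6 -> HIT, frames=[2,5,6] (faults so far: 5)
  step 12: ref 6 -> HIT, frames=[2,5,6] (faults so far: 5)
  step 13: ref 4 -> FAULT, evict 6, frames=[2,5,4] (faults so far: 6)
  step 14: ref 1 -> FAULT, evict 2, frames=[1,5,4] (faults so far: 7)
  FIFO total faults: 7
--- LRU ---
  step 0: ref 5 -> FAULT, frames=[5,-,-] (faults so far: 1)
  step 1: ref 5 -> HIT, frames=[5,-,-] (faults so far: 1)
  step 2: ref 3 -> FAULT, frames=[5,3,-] (faults so far: 2)
  step 3: ref 6 -> FAULT, frames=[5,3,6] (faults so far: 3)
  step 4: ref 5 -> HIT, frames=[5,3,6] (faults so far: 3)
  step 5: ref 5 -> HIT, frames=[5,3,6] (faults so far: 3)
  step 6: ref 2 -> FAULT, evict 3, frames=[5,2,6] (faults so far: 4)
  step 7: ref 5 -> HIT, frames=[5,2,6] (faults so far: 4)
  step 8: ref 2 -> HIT, frames=[5,2,6] (faults so far: 4)
  step 9: ref 6 -> HIT, frames=[5,2,6] (faults so far: 4)
  step 10: ref 6 -> HIT, frames=[5,2,6] (faults so far: 4)
  step 11: ref 6 -> HIT, frames=[5,2,6] (faults so far: 4)
  step 12: ref 6 -> HIT, frames=[5,2,6] (faults so far: 4)
  step 13: ref 4 -> FAULT, evict 5, frames=[4,2,6] (faults so far: 5)
  step 14: ref 1 -> FAULT, evict 2, frames=[4,1,6] (faults so far: 6)
  LRU total faults: 6
--- Optimal ---
  step 0: ref 5 -> FAULT, frames=[5,-,-] (faults so far: 1)
  step 1: ref 5 -> HIT, frames=[5,-,-] (faults so far: 1)
  step 2: ref 3 -> FAULT, frames=[5,3,-] (faults so far: 2)
  step 3: ref 6 -> FAULT, frames=[5,3,6] (faults so far: 3)
  step 4: ref 5 -> HIT, frames=[5,3,6] (faults so far: 3)
  step 5: ref 5 -> HIT, frames=[5,3,6] (faults so far: 3)
  step 6: ref 2 -> FAULT, evict 3, frames=[5,2,6] (faults so far: 4)
  step 7: ref 5 -> HIT, frames=[5,2,6] (faults so far: 4)
  step 8: ref 2 -> HIT, frames=[5,2,6] (faults so far: 4)
  step 9: ref 6 -> HIT, frames=[5,2,6] (faults so far: 4)
  step 10: ref 6 -> HIT, frames=[5,2,6] (faults so far: 4)
  step 11: ref 6 -> HIT, frames=[5,2,6] (faults so far: 4)
  step 12: ref 6 -> HIT, frames=[5,2,6] (faults so far: 4)
  step 13: ref 4 -> FAULT, evict 2, frames=[5,4,6] (faults so far: 5)
  step 14: ref 1 -> FAULT, evict 4, frames=[5,1,6] (faults so far: 6)
  Optimal total faults: 6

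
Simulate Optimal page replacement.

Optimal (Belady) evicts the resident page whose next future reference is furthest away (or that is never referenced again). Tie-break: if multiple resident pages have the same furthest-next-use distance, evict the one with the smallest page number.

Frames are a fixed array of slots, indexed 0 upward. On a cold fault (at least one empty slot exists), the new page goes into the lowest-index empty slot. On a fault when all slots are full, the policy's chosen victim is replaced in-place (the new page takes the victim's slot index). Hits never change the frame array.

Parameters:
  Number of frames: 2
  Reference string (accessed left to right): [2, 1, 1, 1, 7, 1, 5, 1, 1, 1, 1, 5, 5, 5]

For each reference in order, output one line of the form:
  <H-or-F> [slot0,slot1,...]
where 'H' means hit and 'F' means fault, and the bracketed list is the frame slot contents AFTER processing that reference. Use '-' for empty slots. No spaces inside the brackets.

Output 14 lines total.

F [2,-]
F [2,1]
H [2,1]
H [2,1]
F [7,1]
H [7,1]
F [5,1]
H [5,1]
H [5,1]
H [5,1]
H [5,1]
H [5,1]
H [5,1]
H [5,1]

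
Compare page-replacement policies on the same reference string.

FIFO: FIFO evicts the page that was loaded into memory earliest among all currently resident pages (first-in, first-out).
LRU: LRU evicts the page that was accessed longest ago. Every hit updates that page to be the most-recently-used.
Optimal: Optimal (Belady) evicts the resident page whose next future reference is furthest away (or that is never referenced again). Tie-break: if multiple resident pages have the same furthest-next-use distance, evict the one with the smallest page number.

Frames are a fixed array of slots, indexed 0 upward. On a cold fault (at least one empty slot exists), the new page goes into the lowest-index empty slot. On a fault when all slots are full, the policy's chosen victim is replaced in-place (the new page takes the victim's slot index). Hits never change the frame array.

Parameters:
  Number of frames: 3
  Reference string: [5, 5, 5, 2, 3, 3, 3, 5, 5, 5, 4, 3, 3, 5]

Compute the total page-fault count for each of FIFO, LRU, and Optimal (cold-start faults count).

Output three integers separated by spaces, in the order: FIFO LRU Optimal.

Answer: 5 4 4

Derivation:
--- FIFO ---
  step 0: ref 5 -> FAULT, frames=[5,-,-] (faults so far: 1)
  step 1: ref 5 -> HIT, frames=[5,-,-] (faults so far: 1)
  step 2: ref 5 -> HIT, frames=[5,-,-] (faults so far: 1)
  step 3: ref 2 -> FAULT, frames=[5,2,-] (faults so far: 2)
  step 4: ref 3 -> FAULT, frames=[5,2,3] (faults so far: 3)
  step 5: ref 3 -> HIT, frames=[5,2,3] (faults so far: 3)
  step 6: ref 3 -> HIT, frames=[5,2,3] (faults so far: 3)
  step 7: ref 5 -> HIT, frames=[5,2,3] (faults so far: 3)
  step 8: ref 5 -> HIT, frames=[5,2,3] (faults so far: 3)
  step 9: ref 5 -> HIT, frames=[5,2,3] (faults so far: 3)
  step 10: ref 4 -> FAULT, evict 5, frames=[4,2,3] (faults so far: 4)
  step 11: ref 3 -> HIT, frames=[4,2,3] (faults so far: 4)
  step 12: ref 3 -> HIT, frames=[4,2,3] (faults so far: 4)
  step 13: ref 5 -> FAULT, evict 2, frames=[4,5,3] (faults so far: 5)
  FIFO total faults: 5
--- LRU ---
  step 0: ref 5 -> FAULT, frames=[5,-,-] (faults so far: 1)
  step 1: ref 5 -> HIT, frames=[5,-,-] (faults so far: 1)
  step 2: ref 5 -> HIT, frames=[5,-,-] (faults so far: 1)
  step 3: ref 2 -> FAULT, frames=[5,2,-] (faults so far: 2)
  step 4: ref 3 -> FAULT, frames=[5,2,3] (faults so far: 3)
  step 5: ref 3 -> HIT, frames=[5,2,3] (faults so far: 3)
  step 6: ref 3 -> HIT, frames=[5,2,3] (faults so far: 3)
  step 7: ref 5 -> HIT, frames=[5,2,3] (faults so far: 3)
  step 8: ref 5 -> HIT, frames=[5,2,3] (faults so far: 3)
  step 9: ref 5 -> HIT, frames=[5,2,3] (faults so far: 3)
  step 10: ref 4 -> FAULT, evict 2, frames=[5,4,3] (faults so far: 4)
  step 11: ref 3 -> HIT, frames=[5,4,3] (faults so far: 4)
  step 12: ref 3 -> HIT, frames=[5,4,3] (faults so far: 4)
  step 13: ref 5 -> HIT, frames=[5,4,3] (faults so far: 4)
  LRU total faults: 4
--- Optimal ---
  step 0: ref 5 -> FAULT, frames=[5,-,-] (faults so far: 1)
  step 1: ref 5 -> HIT, frames=[5,-,-] (faults so far: 1)
  step 2: ref 5 -> HIT, frames=[5,-,-] (faults so far: 1)
  step 3: ref 2 -> FAULT, frames=[5,2,-] (faults so far: 2)
  step 4: ref 3 -> FAULT, frames=[5,2,3] (faults so far: 3)
  step 5: ref 3 -> HIT, frames=[5,2,3] (faults so far: 3)
  step 6: ref 3 -> HIT, frames=[5,2,3] (faults so far: 3)
  step 7: ref 5 -> HIT, frames=[5,2,3] (faults so far: 3)
  step 8: ref 5 -> HIT, frames=[5,2,3] (faults so far: 3)
  step 9: ref 5 -> HIT, frames=[5,2,3] (faults so far: 3)
  step 10: ref 4 -> FAULT, evict 2, frames=[5,4,3] (faults so far: 4)
  step 11: ref 3 -> HIT, frames=[5,4,3] (faults so far: 4)
  step 12: ref 3 -> HIT, frames=[5,4,3] (faults so far: 4)
  step 13: ref 5 -> HIT, frames=[5,4,3] (faults so far: 4)
  Optimal total faults: 4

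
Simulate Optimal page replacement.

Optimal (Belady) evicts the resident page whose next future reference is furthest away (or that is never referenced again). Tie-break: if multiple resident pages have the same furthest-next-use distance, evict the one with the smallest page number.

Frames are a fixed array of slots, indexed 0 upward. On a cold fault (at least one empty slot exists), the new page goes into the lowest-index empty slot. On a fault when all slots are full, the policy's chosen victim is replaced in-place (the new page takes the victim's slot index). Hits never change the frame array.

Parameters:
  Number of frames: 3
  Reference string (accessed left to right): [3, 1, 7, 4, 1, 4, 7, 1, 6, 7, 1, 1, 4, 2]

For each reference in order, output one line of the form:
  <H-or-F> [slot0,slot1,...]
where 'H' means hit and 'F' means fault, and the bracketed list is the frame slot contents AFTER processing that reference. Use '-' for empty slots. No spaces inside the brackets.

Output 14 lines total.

F [3,-,-]
F [3,1,-]
F [3,1,7]
F [4,1,7]
H [4,1,7]
H [4,1,7]
H [4,1,7]
H [4,1,7]
F [6,1,7]
H [6,1,7]
H [6,1,7]
H [6,1,7]
F [6,4,7]
F [6,2,7]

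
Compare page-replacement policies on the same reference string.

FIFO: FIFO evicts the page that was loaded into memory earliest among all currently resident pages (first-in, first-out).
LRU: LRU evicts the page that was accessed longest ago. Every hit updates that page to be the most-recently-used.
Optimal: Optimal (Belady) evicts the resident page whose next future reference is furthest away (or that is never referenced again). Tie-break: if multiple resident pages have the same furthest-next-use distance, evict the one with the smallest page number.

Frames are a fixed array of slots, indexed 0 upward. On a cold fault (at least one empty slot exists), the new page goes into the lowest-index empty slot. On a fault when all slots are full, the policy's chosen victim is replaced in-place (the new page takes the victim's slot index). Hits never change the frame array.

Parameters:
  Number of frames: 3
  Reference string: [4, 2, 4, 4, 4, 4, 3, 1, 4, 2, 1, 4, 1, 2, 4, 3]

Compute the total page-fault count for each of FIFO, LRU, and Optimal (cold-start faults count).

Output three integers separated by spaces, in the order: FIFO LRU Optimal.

--- FIFO ---
  step 0: ref 4 -> FAULT, frames=[4,-,-] (faults so far: 1)
  step 1: ref 2 -> FAULT, frames=[4,2,-] (faults so far: 2)
  step 2: ref 4 -> HIT, frames=[4,2,-] (faults so far: 2)
  step 3: ref 4 -> HIT, frames=[4,2,-] (faults so far: 2)
  step 4: ref 4 -> HIT, frames=[4,2,-] (faults so far: 2)
  step 5: ref 4 -> HIT, frames=[4,2,-] (faults so far: 2)
  step 6: ref 3 -> FAULT, frames=[4,2,3] (faults so far: 3)
  step 7: ref 1 -> FAULT, evict 4, frames=[1,2,3] (faults so far: 4)
  step 8: ref 4 -> FAULT, evict 2, frames=[1,4,3] (faults so far: 5)
  step 9: ref 2 -> FAULT, evict 3, frames=[1,4,2] (faults so far: 6)
  step 10: ref 1 -> HIT, frames=[1,4,2] (faults so far: 6)
  step 11: ref 4 -> HIT, frames=[1,4,2] (faults so far: 6)
  step 12: ref 1 -> HIT, frames=[1,4,2] (faults so far: 6)
  step 13: ref 2 -> HIT, frames=[1,4,2] (faults so far: 6)
  step 14: ref 4 -> HIT, frames=[1,4,2] (faults so far: 6)
  step 15: ref 3 -> FAULT, evict 1, frames=[3,4,2] (faults so far: 7)
  FIFO total faults: 7
--- LRU ---
  step 0: ref 4 -> FAULT, frames=[4,-,-] (faults so far: 1)
  step 1: ref 2 -> FAULT, frames=[4,2,-] (faults so far: 2)
  step 2: ref 4 -> HIT, frames=[4,2,-] (faults so far: 2)
  step 3: ref 4 -> HIT, frames=[4,2,-] (faults so far: 2)
  step 4: ref 4 -> HIT, frames=[4,2,-] (faults so far: 2)
  step 5: ref 4 -> HIT, frames=[4,2,-] (faults so far: 2)
  step 6: ref 3 -> FAULT, frames=[4,2,3] (faults so far: 3)
  step 7: ref 1 -> FAULT, evict 2, frames=[4,1,3] (faults so far: 4)
  step 8: ref 4 -> HIT, frames=[4,1,3] (faults so far: 4)
  step 9: ref 2 -> FAULT, evict 3, frames=[4,1,2] (faults so far: 5)
  step 10: ref 1 -> HIT, frames=[4,1,2] (faults so far: 5)
  step 11: ref 4 -> HIT, frames=[4,1,2] (faults so far: 5)
  step 12: ref 1 -> HIT, frames=[4,1,2] (faults so far: 5)
  step 13: ref 2 -> HIT, frames=[4,1,2] (faults so far: 5)
  step 14: ref 4 -> HIT, frames=[4,1,2] (faults so far: 5)
  step 15: ref 3 -> FAULT, evict 1, frames=[4,3,2] (faults so far: 6)
  LRU total faults: 6
--- Optimal ---
  step 0: ref 4 -> FAULT, frames=[4,-,-] (faults so far: 1)
  step 1: ref 2 -> FAULT, frames=[4,2,-] (faults so far: 2)
  step 2: ref 4 -> HIT, frames=[4,2,-] (faults so far: 2)
  step 3: ref 4 -> HIT, frames=[4,2,-] (faults so far: 2)
  step 4: ref 4 -> HIT, frames=[4,2,-] (faults so far: 2)
  step 5: ref 4 -> HIT, frames=[4,2,-] (faults so far: 2)
  step 6: ref 3 -> FAULT, frames=[4,2,3] (faults so far: 3)
  step 7: ref 1 -> FAULT, evict 3, frames=[4,2,1] (faults so far: 4)
  step 8: ref 4 -> HIT, frames=[4,2,1] (faults so far: 4)
  step 9: ref 2 -> HIT, frames=[4,2,1] (faults so far: 4)
  step 10: ref 1 -> HIT, frames=[4,2,1] (faults so far: 4)
  step 11: ref 4 -> HIT, frames=[4,2,1] (faults so far: 4)
  step 12: ref 1 -> HIT, frames=[4,2,1] (faults so far: 4)
  step 13: ref 2 -> HIT, frames=[4,2,1] (faults so far: 4)
  step 14: ref 4 -> HIT, frames=[4,2,1] (faults so far: 4)
  step 15: ref 3 -> FAULT, evict 1, frames=[4,2,3] (faults so far: 5)
  Optimal total faults: 5

Answer: 7 6 5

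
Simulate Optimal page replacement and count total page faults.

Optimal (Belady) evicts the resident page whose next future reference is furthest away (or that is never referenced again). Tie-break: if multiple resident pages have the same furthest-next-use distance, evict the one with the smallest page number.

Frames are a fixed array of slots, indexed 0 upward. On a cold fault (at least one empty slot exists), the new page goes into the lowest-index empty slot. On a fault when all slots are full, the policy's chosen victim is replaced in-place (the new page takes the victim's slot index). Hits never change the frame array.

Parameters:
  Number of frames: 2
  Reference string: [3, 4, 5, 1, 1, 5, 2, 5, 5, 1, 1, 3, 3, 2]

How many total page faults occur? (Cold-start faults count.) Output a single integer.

Answer: 7

Derivation:
Step 0: ref 3 → FAULT, frames=[3,-]
Step 1: ref 4 → FAULT, frames=[3,4]
Step 2: ref 5 → FAULT (evict 4), frames=[3,5]
Step 3: ref 1 → FAULT (evict 3), frames=[1,5]
Step 4: ref 1 → HIT, frames=[1,5]
Step 5: ref 5 → HIT, frames=[1,5]
Step 6: ref 2 → FAULT (evict 1), frames=[2,5]
Step 7: ref 5 → HIT, frames=[2,5]
Step 8: ref 5 → HIT, frames=[2,5]
Step 9: ref 1 → FAULT (evict 5), frames=[2,1]
Step 10: ref 1 → HIT, frames=[2,1]
Step 11: ref 3 → FAULT (evict 1), frames=[2,3]
Step 12: ref 3 → HIT, frames=[2,3]
Step 13: ref 2 → HIT, frames=[2,3]
Total faults: 7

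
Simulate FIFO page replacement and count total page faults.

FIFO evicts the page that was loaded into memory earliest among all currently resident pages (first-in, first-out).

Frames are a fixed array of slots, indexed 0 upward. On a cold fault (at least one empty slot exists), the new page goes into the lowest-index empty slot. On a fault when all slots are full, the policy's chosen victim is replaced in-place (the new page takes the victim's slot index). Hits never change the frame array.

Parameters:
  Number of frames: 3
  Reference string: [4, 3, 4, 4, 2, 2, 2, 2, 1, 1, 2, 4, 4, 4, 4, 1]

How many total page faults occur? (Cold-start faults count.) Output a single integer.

Answer: 5

Derivation:
Step 0: ref 4 → FAULT, frames=[4,-,-]
Step 1: ref 3 → FAULT, frames=[4,3,-]
Step 2: ref 4 → HIT, frames=[4,3,-]
Step 3: ref 4 → HIT, frames=[4,3,-]
Step 4: ref 2 → FAULT, frames=[4,3,2]
Step 5: ref 2 → HIT, frames=[4,3,2]
Step 6: ref 2 → HIT, frames=[4,3,2]
Step 7: ref 2 → HIT, frames=[4,3,2]
Step 8: ref 1 → FAULT (evict 4), frames=[1,3,2]
Step 9: ref 1 → HIT, frames=[1,3,2]
Step 10: ref 2 → HIT, frames=[1,3,2]
Step 11: ref 4 → FAULT (evict 3), frames=[1,4,2]
Step 12: ref 4 → HIT, frames=[1,4,2]
Step 13: ref 4 → HIT, frames=[1,4,2]
Step 14: ref 4 → HIT, frames=[1,4,2]
Step 15: ref 1 → HIT, frames=[1,4,2]
Total faults: 5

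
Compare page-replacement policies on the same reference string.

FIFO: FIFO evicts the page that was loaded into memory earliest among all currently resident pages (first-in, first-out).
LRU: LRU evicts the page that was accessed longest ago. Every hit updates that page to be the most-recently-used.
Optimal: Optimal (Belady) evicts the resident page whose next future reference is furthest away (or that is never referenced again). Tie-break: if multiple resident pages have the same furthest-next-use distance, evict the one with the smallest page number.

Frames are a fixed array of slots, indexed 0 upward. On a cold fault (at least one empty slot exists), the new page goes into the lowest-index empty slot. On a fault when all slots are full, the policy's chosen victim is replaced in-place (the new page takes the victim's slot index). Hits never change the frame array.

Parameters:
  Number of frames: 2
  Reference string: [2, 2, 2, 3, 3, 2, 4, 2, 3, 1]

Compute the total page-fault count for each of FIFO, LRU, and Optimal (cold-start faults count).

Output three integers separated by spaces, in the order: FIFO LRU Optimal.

--- FIFO ---
  step 0: ref 2 -> FAULT, frames=[2,-] (faults so far: 1)
  step 1: ref 2 -> HIT, frames=[2,-] (faults so far: 1)
  step 2: ref 2 -> HIT, frames=[2,-] (faults so far: 1)
  step 3: ref 3 -> FAULT, frames=[2,3] (faults so far: 2)
  step 4: ref 3 -> HIT, frames=[2,3] (faults so far: 2)
  step 5: ref 2 -> HIT, frames=[2,3] (faults so far: 2)
  step 6: ref 4 -> FAULT, evict 2, frames=[4,3] (faults so far: 3)
  step 7: ref 2 -> FAULT, evict 3, frames=[4,2] (faults so far: 4)
  step 8: ref 3 -> FAULT, evict 4, frames=[3,2] (faults so far: 5)
  step 9: ref 1 -> FAULT, evict 2, frames=[3,1] (faults so far: 6)
  FIFO total faults: 6
--- LRU ---
  step 0: ref 2 -> FAULT, frames=[2,-] (faults so far: 1)
  step 1: ref 2 -> HIT, frames=[2,-] (faults so far: 1)
  step 2: ref 2 -> HIT, frames=[2,-] (faults so far: 1)
  step 3: ref 3 -> FAULT, frames=[2,3] (faults so far: 2)
  step 4: ref 3 -> HIT, frames=[2,3] (faults so far: 2)
  step 5: ref 2 -> HIT, frames=[2,3] (faults so far: 2)
  step 6: ref 4 -> FAULT, evict 3, frames=[2,4] (faults so far: 3)
  step 7: ref 2 -> HIT, frames=[2,4] (faults so far: 3)
  step 8: ref 3 -> FAULT, evict 4, frames=[2,3] (faults so far: 4)
  step 9: ref 1 -> FAULT, evict 2, frames=[1,3] (faults so far: 5)
  LRU total faults: 5
--- Optimal ---
  step 0: ref 2 -> FAULT, frames=[2,-] (faults so far: 1)
  step 1: ref 2 -> HIT, frames=[2,-] (faults so far: 1)
  step 2: ref 2 -> HIT, frames=[2,-] (faults so far: 1)
  step 3: ref 3 -> FAULT, frames=[2,3] (faults so far: 2)
  step 4: ref 3 -> HIT, frames=[2,3] (faults so far: 2)
  step 5: ref 2 -> HIT, frames=[2,3] (faults so far: 2)
  step 6: ref 4 -> FAULT, evict 3, frames=[2,4] (faults so far: 3)
  step 7: ref 2 -> HIT, frames=[2,4] (faults so far: 3)
  step 8: ref 3 -> FAULT, evict 2, frames=[3,4] (faults so far: 4)
  step 9: ref 1 -> FAULT, evict 3, frames=[1,4] (faults so far: 5)
  Optimal total faults: 5

Answer: 6 5 5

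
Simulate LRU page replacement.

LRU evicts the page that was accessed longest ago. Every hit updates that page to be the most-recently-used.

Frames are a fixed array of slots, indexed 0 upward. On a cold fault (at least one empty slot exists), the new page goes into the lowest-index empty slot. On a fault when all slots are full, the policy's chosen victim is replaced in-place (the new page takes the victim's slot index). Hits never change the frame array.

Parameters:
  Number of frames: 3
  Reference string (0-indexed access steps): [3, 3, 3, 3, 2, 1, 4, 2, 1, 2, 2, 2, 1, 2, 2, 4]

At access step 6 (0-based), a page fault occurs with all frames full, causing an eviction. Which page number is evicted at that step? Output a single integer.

Step 0: ref 3 -> FAULT, frames=[3,-,-]
Step 1: ref 3 -> HIT, frames=[3,-,-]
Step 2: ref 3 -> HIT, frames=[3,-,-]
Step 3: ref 3 -> HIT, frames=[3,-,-]
Step 4: ref 2 -> FAULT, frames=[3,2,-]
Step 5: ref 1 -> FAULT, frames=[3,2,1]
Step 6: ref 4 -> FAULT, evict 3, frames=[4,2,1]
At step 6: evicted page 3

Answer: 3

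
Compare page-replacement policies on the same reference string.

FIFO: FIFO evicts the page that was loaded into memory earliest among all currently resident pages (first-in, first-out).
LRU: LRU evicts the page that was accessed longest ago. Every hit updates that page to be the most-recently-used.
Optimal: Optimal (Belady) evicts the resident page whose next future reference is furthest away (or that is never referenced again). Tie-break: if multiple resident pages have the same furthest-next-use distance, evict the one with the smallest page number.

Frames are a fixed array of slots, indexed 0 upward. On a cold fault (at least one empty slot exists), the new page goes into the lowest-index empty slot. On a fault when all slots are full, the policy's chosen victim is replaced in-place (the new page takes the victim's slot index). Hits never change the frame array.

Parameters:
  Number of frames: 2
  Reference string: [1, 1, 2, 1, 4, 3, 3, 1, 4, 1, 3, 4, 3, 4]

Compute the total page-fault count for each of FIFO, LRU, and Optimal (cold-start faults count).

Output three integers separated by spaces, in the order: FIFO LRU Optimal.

Answer: 7 8 6

Derivation:
--- FIFO ---
  step 0: ref 1 -> FAULT, frames=[1,-] (faults so far: 1)
  step 1: ref 1 -> HIT, frames=[1,-] (faults so far: 1)
  step 2: ref 2 -> FAULT, frames=[1,2] (faults so far: 2)
  step 3: ref 1 -> HIT, frames=[1,2] (faults so far: 2)
  step 4: ref 4 -> FAULT, evict 1, frames=[4,2] (faults so far: 3)
  step 5: ref 3 -> FAULT, evict 2, frames=[4,3] (faults so far: 4)
  step 6: ref 3 -> HIT, frames=[4,3] (faults so far: 4)
  step 7: ref 1 -> FAULT, evict 4, frames=[1,3] (faults so far: 5)
  step 8: ref 4 -> FAULT, evict 3, frames=[1,4] (faults so far: 6)
  step 9: ref 1 -> HIT, frames=[1,4] (faults so far: 6)
  step 10: ref 3 -> FAULT, evict 1, frames=[3,4] (faults so far: 7)
  step 11: ref 4 -> HIT, frames=[3,4] (faults so far: 7)
  step 12: ref 3 -> HIT, frames=[3,4] (faults so far: 7)
  step 13: ref 4 -> HIT, frames=[3,4] (faults so far: 7)
  FIFO total faults: 7
--- LRU ---
  step 0: ref 1 -> FAULT, frames=[1,-] (faults so far: 1)
  step 1: ref 1 -> HIT, frames=[1,-] (faults so far: 1)
  step 2: ref 2 -> FAULT, frames=[1,2] (faults so far: 2)
  step 3: ref 1 -> HIT, frames=[1,2] (faults so far: 2)
  step 4: ref 4 -> FAULT, evict 2, frames=[1,4] (faults so far: 3)
  step 5: ref 3 -> FAULT, evict 1, frames=[3,4] (faults so far: 4)
  step 6: ref 3 -> HIT, frames=[3,4] (faults so far: 4)
  step 7: ref 1 -> FAULT, evict 4, frames=[3,1] (faults so far: 5)
  step 8: ref 4 -> FAULT, evict 3, frames=[4,1] (faults so far: 6)
  step 9: ref 1 -> HIT, frames=[4,1] (faults so far: 6)
  step 10: ref 3 -> FAULT, evict 4, frames=[3,1] (faults so far: 7)
  step 11: ref 4 -> FAULT, evict 1, frames=[3,4] (faults so far: 8)
  step 12: ref 3 -> HIT, frames=[3,4] (faults so far: 8)
  step 13: ref 4 -> HIT, frames=[3,4] (faults so far: 8)
  LRU total faults: 8
--- Optimal ---
  step 0: ref 1 -> FAULT, frames=[1,-] (faults so far: 1)
  step 1: ref 1 -> HIT, frames=[1,-] (faults so far: 1)
  step 2: ref 2 -> FAULT, frames=[1,2] (faults so far: 2)
  step 3: ref 1 -> HIT, frames=[1,2] (faults so far: 2)
  step 4: ref 4 -> FAULT, evict 2, frames=[1,4] (faults so far: 3)
  step 5: ref 3 -> FAULT, evict 4, frames=[1,3] (faults so far: 4)
  step 6: ref 3 -> HIT, frames=[1,3] (faults so far: 4)
  step 7: ref 1 -> HIT, frames=[1,3] (faults so far: 4)
  step 8: ref 4 -> FAULT, evict 3, frames=[1,4] (faults so far: 5)
  step 9: ref 1 -> HIT, frames=[1,4] (faults so far: 5)
  step 10: ref 3 -> FAULT, evict 1, frames=[3,4] (faults so far: 6)
  step 11: ref 4 -> HIT, frames=[3,4] (faults so far: 6)
  step 12: ref 3 -> HIT, frames=[3,4] (faults so far: 6)
  step 13: ref 4 -> HIT, frames=[3,4] (faults so far: 6)
  Optimal total faults: 6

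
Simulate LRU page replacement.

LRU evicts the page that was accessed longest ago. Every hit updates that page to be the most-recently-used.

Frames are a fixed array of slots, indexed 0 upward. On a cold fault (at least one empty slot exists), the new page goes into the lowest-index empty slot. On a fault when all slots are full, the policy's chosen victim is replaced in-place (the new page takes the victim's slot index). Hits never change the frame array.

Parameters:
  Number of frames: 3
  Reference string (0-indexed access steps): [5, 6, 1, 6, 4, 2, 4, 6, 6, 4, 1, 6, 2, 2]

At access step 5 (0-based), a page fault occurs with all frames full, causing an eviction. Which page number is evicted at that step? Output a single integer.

Answer: 1

Derivation:
Step 0: ref 5 -> FAULT, frames=[5,-,-]
Step 1: ref 6 -> FAULT, frames=[5,6,-]
Step 2: ref 1 -> FAULT, frames=[5,6,1]
Step 3: ref 6 -> HIT, frames=[5,6,1]
Step 4: ref 4 -> FAULT, evict 5, frames=[4,6,1]
Step 5: ref 2 -> FAULT, evict 1, frames=[4,6,2]
At step 5: evicted page 1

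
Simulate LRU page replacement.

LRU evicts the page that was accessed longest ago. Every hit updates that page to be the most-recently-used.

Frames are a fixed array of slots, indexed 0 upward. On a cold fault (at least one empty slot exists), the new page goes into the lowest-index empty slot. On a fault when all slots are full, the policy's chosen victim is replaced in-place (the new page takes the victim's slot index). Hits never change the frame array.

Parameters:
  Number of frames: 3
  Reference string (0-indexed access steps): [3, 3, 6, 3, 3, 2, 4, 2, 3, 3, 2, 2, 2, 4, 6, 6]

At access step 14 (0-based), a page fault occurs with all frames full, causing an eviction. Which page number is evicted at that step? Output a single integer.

Step 0: ref 3 -> FAULT, frames=[3,-,-]
Step 1: ref 3 -> HIT, frames=[3,-,-]
Step 2: ref 6 -> FAULT, frames=[3,6,-]
Step 3: ref 3 -> HIT, frames=[3,6,-]
Step 4: ref 3 -> HIT, frames=[3,6,-]
Step 5: ref 2 -> FAULT, frames=[3,6,2]
Step 6: ref 4 -> FAULT, evict 6, frames=[3,4,2]
Step 7: ref 2 -> HIT, frames=[3,4,2]
Step 8: ref 3 -> HIT, frames=[3,4,2]
Step 9: ref 3 -> HIT, frames=[3,4,2]
Step 10: ref 2 -> HIT, frames=[3,4,2]
Step 11: ref 2 -> HIT, frames=[3,4,2]
Step 12: ref 2 -> HIT, frames=[3,4,2]
Step 13: ref 4 -> HIT, frames=[3,4,2]
Step 14: ref 6 -> FAULT, evict 3, frames=[6,4,2]
At step 14: evicted page 3

Answer: 3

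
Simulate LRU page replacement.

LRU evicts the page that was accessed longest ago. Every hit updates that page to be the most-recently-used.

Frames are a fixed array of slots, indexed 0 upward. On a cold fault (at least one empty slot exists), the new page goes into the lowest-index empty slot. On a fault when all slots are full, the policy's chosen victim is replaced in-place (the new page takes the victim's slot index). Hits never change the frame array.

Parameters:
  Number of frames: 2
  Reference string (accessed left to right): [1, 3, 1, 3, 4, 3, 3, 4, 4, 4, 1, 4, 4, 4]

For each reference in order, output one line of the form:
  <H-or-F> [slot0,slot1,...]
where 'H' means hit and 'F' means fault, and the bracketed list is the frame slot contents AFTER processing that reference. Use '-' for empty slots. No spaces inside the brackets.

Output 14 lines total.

F [1,-]
F [1,3]
H [1,3]
H [1,3]
F [4,3]
H [4,3]
H [4,3]
H [4,3]
H [4,3]
H [4,3]
F [4,1]
H [4,1]
H [4,1]
H [4,1]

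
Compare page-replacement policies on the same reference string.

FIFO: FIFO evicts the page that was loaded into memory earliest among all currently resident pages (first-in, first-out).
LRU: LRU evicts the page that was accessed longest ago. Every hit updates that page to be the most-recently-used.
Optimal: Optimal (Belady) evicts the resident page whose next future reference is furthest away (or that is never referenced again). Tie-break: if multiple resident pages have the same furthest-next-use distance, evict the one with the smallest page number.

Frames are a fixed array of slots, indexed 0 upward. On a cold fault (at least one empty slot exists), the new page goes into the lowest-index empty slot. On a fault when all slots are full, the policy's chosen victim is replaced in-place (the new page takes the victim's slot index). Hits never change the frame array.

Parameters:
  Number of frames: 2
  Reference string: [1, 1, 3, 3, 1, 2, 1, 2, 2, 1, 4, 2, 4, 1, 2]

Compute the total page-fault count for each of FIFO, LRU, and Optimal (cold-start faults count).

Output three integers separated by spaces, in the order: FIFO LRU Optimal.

Answer: 7 7 5

Derivation:
--- FIFO ---
  step 0: ref 1 -> FAULT, frames=[1,-] (faults so far: 1)
  step 1: ref 1 -> HIT, frames=[1,-] (faults so far: 1)
  step 2: ref 3 -> FAULT, frames=[1,3] (faults so far: 2)
  step 3: ref 3 -> HIT, frames=[1,3] (faults so far: 2)
  step 4: ref 1 -> HIT, frames=[1,3] (faults so far: 2)
  step 5: ref 2 -> FAULT, evict 1, frames=[2,3] (faults so far: 3)
  step 6: ref 1 -> FAULT, evict 3, frames=[2,1] (faults so far: 4)
  step 7: ref 2 -> HIT, frames=[2,1] (faults so far: 4)
  step 8: ref 2 -> HIT, frames=[2,1] (faults so far: 4)
  step 9: ref 1 -> HIT, frames=[2,1] (faults so far: 4)
  step 10: ref 4 -> FAULT, evict 2, frames=[4,1] (faults so far: 5)
  step 11: ref 2 -> FAULT, evict 1, frames=[4,2] (faults so far: 6)
  step 12: ref 4 -> HIT, frames=[4,2] (faults so far: 6)
  step 13: ref 1 -> FAULT, evict 4, frames=[1,2] (faults so far: 7)
  step 14: ref 2 -> HIT, frames=[1,2] (faults so far: 7)
  FIFO total faults: 7
--- LRU ---
  step 0: ref 1 -> FAULT, frames=[1,-] (faults so far: 1)
  step 1: ref 1 -> HIT, frames=[1,-] (faults so far: 1)
  step 2: ref 3 -> FAULT, frames=[1,3] (faults so far: 2)
  step 3: ref 3 -> HIT, frames=[1,3] (faults so far: 2)
  step 4: ref 1 -> HIT, frames=[1,3] (faults so far: 2)
  step 5: ref 2 -> FAULT, evict 3, frames=[1,2] (faults so far: 3)
  step 6: ref 1 -> HIT, frames=[1,2] (faults so far: 3)
  step 7: ref 2 -> HIT, frames=[1,2] (faults so far: 3)
  step 8: ref 2 -> HIT, frames=[1,2] (faults so far: 3)
  step 9: ref 1 -> HIT, frames=[1,2] (faults so far: 3)
  step 10: ref 4 -> FAULT, evict 2, frames=[1,4] (faults so far: 4)
  step 11: ref 2 -> FAULT, evict 1, frames=[2,4] (faults so far: 5)
  step 12: ref 4 -> HIT, frames=[2,4] (faults so far: 5)
  step 13: ref 1 -> FAULT, evict 2, frames=[1,4] (faults so far: 6)
  step 14: ref 2 -> FAULT, evict 4, frames=[1,2] (faults so far: 7)
  LRU total faults: 7
--- Optimal ---
  step 0: ref 1 -> FAULT, frames=[1,-] (faults so far: 1)
  step 1: ref 1 -> HIT, frames=[1,-] (faults so far: 1)
  step 2: ref 3 -> FAULT, frames=[1,3] (faults so far: 2)
  step 3: ref 3 -> HIT, frames=[1,3] (faults so far: 2)
  step 4: ref 1 -> HIT, frames=[1,3] (faults so far: 2)
  step 5: ref 2 -> FAULT, evict 3, frames=[1,2] (faults so far: 3)
  step 6: ref 1 -> HIT, frames=[1,2] (faults so far: 3)
  step 7: ref 2 -> HIT, frames=[1,2] (faults so far: 3)
  step 8: ref 2 -> HIT, frames=[1,2] (faults so far: 3)
  step 9: ref 1 -> HIT, frames=[1,2] (faults so far: 3)
  step 10: ref 4 -> FAULT, evict 1, frames=[4,2] (faults so far: 4)
  step 11: ref 2 -> HIT, frames=[4,2] (faults so far: 4)
  step 12: ref 4 -> HIT, frames=[4,2] (faults so far: 4)
  step 13: ref 1 -> FAULT, evict 4, frames=[1,2] (faults so far: 5)
  step 14: ref 2 -> HIT, frames=[1,2] (faults so far: 5)
  Optimal total faults: 5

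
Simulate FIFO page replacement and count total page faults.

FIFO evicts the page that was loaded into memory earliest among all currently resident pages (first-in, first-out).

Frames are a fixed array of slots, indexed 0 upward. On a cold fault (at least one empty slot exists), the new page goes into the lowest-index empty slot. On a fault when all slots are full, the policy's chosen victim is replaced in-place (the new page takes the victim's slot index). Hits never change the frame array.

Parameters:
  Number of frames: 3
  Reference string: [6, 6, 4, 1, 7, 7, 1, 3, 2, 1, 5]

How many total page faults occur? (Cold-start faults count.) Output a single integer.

Step 0: ref 6 → FAULT, frames=[6,-,-]
Step 1: ref 6 → HIT, frames=[6,-,-]
Step 2: ref 4 → FAULT, frames=[6,4,-]
Step 3: ref 1 → FAULT, frames=[6,4,1]
Step 4: ref 7 → FAULT (evict 6), frames=[7,4,1]
Step 5: ref 7 → HIT, frames=[7,4,1]
Step 6: ref 1 → HIT, frames=[7,4,1]
Step 7: ref 3 → FAULT (evict 4), frames=[7,3,1]
Step 8: ref 2 → FAULT (evict 1), frames=[7,3,2]
Step 9: ref 1 → FAULT (evict 7), frames=[1,3,2]
Step 10: ref 5 → FAULT (evict 3), frames=[1,5,2]
Total faults: 8

Answer: 8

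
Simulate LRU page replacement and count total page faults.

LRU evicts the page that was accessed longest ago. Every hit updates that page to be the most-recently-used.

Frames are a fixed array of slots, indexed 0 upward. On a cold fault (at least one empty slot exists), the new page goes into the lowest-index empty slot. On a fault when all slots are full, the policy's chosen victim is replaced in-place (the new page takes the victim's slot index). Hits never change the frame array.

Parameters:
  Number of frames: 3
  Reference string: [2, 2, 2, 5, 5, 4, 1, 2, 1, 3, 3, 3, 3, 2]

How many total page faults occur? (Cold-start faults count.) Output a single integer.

Answer: 6

Derivation:
Step 0: ref 2 → FAULT, frames=[2,-,-]
Step 1: ref 2 → HIT, frames=[2,-,-]
Step 2: ref 2 → HIT, frames=[2,-,-]
Step 3: ref 5 → FAULT, frames=[2,5,-]
Step 4: ref 5 → HIT, frames=[2,5,-]
Step 5: ref 4 → FAULT, frames=[2,5,4]
Step 6: ref 1 → FAULT (evict 2), frames=[1,5,4]
Step 7: ref 2 → FAULT (evict 5), frames=[1,2,4]
Step 8: ref 1 → HIT, frames=[1,2,4]
Step 9: ref 3 → FAULT (evict 4), frames=[1,2,3]
Step 10: ref 3 → HIT, frames=[1,2,3]
Step 11: ref 3 → HIT, frames=[1,2,3]
Step 12: ref 3 → HIT, frames=[1,2,3]
Step 13: ref 2 → HIT, frames=[1,2,3]
Total faults: 6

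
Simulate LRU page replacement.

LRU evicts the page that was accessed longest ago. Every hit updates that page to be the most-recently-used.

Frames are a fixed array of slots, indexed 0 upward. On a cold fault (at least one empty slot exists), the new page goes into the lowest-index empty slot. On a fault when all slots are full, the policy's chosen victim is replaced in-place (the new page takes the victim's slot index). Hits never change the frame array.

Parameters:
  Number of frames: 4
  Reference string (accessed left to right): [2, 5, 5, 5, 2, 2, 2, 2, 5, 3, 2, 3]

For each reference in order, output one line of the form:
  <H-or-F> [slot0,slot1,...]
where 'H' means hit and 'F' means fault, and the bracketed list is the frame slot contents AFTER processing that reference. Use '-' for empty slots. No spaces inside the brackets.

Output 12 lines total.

F [2,-,-,-]
F [2,5,-,-]
H [2,5,-,-]
H [2,5,-,-]
H [2,5,-,-]
H [2,5,-,-]
H [2,5,-,-]
H [2,5,-,-]
H [2,5,-,-]
F [2,5,3,-]
H [2,5,3,-]
H [2,5,3,-]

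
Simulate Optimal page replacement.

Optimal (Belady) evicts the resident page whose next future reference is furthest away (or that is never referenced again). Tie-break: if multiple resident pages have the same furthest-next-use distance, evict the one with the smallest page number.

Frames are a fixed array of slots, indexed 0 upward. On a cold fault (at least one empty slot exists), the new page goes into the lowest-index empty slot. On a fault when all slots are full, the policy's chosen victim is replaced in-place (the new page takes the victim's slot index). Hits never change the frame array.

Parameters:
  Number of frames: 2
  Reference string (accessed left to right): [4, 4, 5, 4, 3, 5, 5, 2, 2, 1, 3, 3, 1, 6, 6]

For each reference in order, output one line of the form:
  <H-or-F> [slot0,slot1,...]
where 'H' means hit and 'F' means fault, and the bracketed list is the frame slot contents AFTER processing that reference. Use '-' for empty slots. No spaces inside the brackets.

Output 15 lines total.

F [4,-]
H [4,-]
F [4,5]
H [4,5]
F [3,5]
H [3,5]
H [3,5]
F [3,2]
H [3,2]
F [3,1]
H [3,1]
H [3,1]
H [3,1]
F [3,6]
H [3,6]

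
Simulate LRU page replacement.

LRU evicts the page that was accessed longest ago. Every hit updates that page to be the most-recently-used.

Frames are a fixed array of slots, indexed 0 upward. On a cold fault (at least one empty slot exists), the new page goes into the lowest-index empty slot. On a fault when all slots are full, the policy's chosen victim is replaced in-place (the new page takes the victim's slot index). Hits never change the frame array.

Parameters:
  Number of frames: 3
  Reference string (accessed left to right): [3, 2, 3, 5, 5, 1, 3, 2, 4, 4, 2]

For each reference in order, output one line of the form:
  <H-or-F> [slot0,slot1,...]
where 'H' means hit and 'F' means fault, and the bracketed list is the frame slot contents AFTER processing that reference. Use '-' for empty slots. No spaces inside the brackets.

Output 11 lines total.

F [3,-,-]
F [3,2,-]
H [3,2,-]
F [3,2,5]
H [3,2,5]
F [3,1,5]
H [3,1,5]
F [3,1,2]
F [3,4,2]
H [3,4,2]
H [3,4,2]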